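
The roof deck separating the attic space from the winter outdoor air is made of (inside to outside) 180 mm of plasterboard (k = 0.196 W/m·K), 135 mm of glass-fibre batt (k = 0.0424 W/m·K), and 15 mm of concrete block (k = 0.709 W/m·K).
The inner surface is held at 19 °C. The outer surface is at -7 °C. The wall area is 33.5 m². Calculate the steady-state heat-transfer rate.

Thermal resistances in series:
R_plasterboard = L/(kA) = 0.18/(0.196×33.5) = 0.02741 K/W
R_glass-fibre batt = L/(kA) = 0.135/(0.0424×33.5) = 0.09504 K/W
R_concrete block = L/(kA) = 0.015/(0.709×33.5) = 6.315×10^-4 K/W
R_total = 0.1231 K/W
Q = ΔT / R_total = 26 / 0.1231

Q ≈ 211 W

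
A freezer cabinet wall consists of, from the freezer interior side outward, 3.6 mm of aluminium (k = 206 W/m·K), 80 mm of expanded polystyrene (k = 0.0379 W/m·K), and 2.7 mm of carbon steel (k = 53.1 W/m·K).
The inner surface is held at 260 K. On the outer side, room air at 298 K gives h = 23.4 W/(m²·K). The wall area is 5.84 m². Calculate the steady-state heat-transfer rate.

Q ≈ 103 W

Thermal resistances in series:
R_aluminium = L/(kA) = 0.0036/(206×5.84) = 2.992×10^-6 K/W
R_expanded polystyrene = L/(kA) = 0.08/(0.0379×5.84) = 0.3614 K/W
R_carbon steel = L/(kA) = 0.0027/(53.1×5.84) = 8.707×10^-6 K/W
R_outer film = 1/(h_o·A) = 1/(23.4×5.84) = 0.007318 K/W
R_total = 0.3688 K/W
Q = ΔT / R_total = 38 / 0.3688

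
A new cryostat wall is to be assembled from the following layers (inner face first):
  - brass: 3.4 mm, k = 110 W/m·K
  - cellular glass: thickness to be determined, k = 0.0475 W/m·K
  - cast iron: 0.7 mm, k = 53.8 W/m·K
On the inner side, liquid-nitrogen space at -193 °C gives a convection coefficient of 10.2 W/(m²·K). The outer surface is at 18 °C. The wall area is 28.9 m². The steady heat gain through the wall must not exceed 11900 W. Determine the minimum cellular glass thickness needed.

L ≈ 19.7 mm

Series thermal resistances:
R_inner film = 1/(h_i·A) = 1/(10.2×28.9) = 0.003392 K/W
R_brass = L/(kA) = 0.0034/(110×28.9) = 1.07×10^-6 K/W
R_cast iron = L/(kA) = 0.0007/(53.8×28.9) = 4.502×10^-7 K/W
Sum of the known resistances R_other = 0.003394 K/W
Required total resistance R_tot = ΔT/Q_allow = 211/11900 = 0.01773 K/W
R_cellular glass = R_tot − R_other = 0.01434 K/W
L = R·k·A = 0.01434×0.0475×28.9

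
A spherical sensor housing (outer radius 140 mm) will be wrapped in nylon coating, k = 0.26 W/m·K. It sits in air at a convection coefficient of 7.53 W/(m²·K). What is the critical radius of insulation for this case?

r_cr ≈ 69.1 mm

For a sphere r_cr = 2k/h = 2×0.26/7.53
r_cr = 69.1 mm; since the bare radius (140 mm) is above r_cr, any added insulation will reduce heat loss.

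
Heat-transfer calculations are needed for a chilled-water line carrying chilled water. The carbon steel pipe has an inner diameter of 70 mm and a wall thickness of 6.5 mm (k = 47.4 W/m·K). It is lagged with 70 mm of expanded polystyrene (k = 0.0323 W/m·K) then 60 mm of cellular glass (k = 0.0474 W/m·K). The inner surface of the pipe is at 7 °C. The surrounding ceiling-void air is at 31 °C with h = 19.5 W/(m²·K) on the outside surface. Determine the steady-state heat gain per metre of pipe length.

Treating each annulus and film as a series resistance:
R_carbon steel pipe wall = ln(41.5/35)/(2π×47.4×1) = 5.72×10^-4 K/W
R_expanded polystyrene = ln(111.5/41.5)/(2π×0.0323×1) = 4.87 K/W
R_cellular glass = ln(171.5/111.5)/(2π×0.0474×1) = 1.446 K/W
R_outer film = 1/(h_o·2πr_oL) = 1/(19.5×2π×0.1715×1) = 0.04759 K/W
R_total = 6.364 K/W
Q = ΔT/R_total = 24/6.364

q′ ≈ 3.77 W/m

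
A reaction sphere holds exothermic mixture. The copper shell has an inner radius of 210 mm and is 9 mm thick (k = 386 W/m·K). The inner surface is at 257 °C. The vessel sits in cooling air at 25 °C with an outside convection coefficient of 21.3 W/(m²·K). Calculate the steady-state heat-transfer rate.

Q ≈ 2980 W

Spherical conduction: R = (1/r_in − 1/r_out)/(4πk) per layer; series-sum.
R_copper shell = (1/0.21 − 1/0.219)/(4π×386) = 4.034×10^-5 K/W
R_outer film = 1/(h·4πr_o²) = 1/(21.3×4π×0.219²) = 0.0779 K/W
R_total = 0.07794 K/W
Q = ΔT/R_total = 232/0.07794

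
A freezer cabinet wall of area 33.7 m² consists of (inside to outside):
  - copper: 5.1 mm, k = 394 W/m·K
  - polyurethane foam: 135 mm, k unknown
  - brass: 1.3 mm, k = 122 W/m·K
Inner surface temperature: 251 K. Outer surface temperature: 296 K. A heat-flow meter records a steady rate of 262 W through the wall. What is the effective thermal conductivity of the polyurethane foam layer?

Thermal resistances in series:
R_copper = L/(kA) = 0.0051/(394×33.7) = 3.841×10^-7 K/W
R_brass = L/(kA) = 0.0013/(122×33.7) = 3.162×10^-7 K/W
Sum of known resistances R_other = 7.003×10^-7 K/W
Total R = ΔT/Q = 45/262 = 0.1718 K/W
R_polyurethane foam = R_total − R_other = 0.1718 K/W
k = L/(R·A) = 0.135/(0.1718×33.7)

k ≈ 0.0233 W/(m·K)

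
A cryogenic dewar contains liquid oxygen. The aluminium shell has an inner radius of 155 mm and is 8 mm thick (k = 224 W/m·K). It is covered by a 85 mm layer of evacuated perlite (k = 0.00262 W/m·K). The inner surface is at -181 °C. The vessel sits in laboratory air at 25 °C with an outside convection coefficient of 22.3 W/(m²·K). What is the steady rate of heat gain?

Q ≈ 3.22 W

Spherical conduction: R = (1/r_in − 1/r_out)/(4πk) per layer; series-sum.
R_aluminium shell = (1/0.155 − 1/0.163)/(4π×224) = 1.125×10^-4 K/W
R_evacuated perlite = (1/0.163 − 1/0.248)/(4π×0.00262) = 63.87 K/W
R_outer film = 1/(h·4πr_o²) = 1/(22.3×4π×0.248²) = 0.05802 K/W
R_total = 63.92 K/W
Q = ΔT/R_total = 206/63.92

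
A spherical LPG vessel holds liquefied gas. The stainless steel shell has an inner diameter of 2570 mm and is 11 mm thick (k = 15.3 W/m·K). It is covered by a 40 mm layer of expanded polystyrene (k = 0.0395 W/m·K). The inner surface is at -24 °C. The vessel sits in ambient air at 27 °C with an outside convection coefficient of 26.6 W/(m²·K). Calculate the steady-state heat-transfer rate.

Q ≈ 1060 W

Spherical conduction: R = (1/r_in − 1/r_out)/(4πk) per layer; series-sum.
R_stainless steel shell = (1/1.285 − 1/1.296)/(4π×15.3) = 3.435×10^-5 K/W
R_expanded polystyrene = (1/1.296 − 1/1.336)/(4π×0.0395) = 0.04654 K/W
R_outer film = 1/(h·4πr_o²) = 1/(26.6×4π×1.336²) = 0.001676 K/W
R_total = 0.04825 K/W
Q = ΔT/R_total = 51/0.04825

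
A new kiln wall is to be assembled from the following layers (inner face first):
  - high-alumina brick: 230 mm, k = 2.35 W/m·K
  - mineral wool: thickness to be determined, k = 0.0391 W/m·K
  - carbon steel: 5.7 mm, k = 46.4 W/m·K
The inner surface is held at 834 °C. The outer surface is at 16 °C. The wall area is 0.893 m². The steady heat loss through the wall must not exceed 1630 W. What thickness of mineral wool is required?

L ≈ 13.7 mm

Treating each layer as a thermal resistance in series:
R_high-alumina brick = L/(kA) = 0.23/(2.35×0.893) = 0.1096 K/W
R_carbon steel = L/(kA) = 0.0057/(46.4×0.893) = 1.376×10^-4 K/W
Sum of the known resistances R_other = 0.1097 K/W
Required total resistance R_tot = ΔT/Q_allow = 818/1630 = 0.5018 K/W
R_mineral wool = R_tot − R_other = 0.3921 K/W
L = R·k·A = 0.3921×0.0391×0.893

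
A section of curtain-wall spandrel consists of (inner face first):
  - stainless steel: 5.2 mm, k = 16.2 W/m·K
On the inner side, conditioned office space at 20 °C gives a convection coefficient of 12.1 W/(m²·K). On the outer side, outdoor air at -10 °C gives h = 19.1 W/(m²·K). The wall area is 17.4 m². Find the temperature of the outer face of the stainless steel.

Thermal resistances in series:
R_inner film = 1/(h_i·A) = 1/(12.1×17.4) = 0.00475 K/W
R_stainless steel = L/(kA) = 0.0052/(16.2×17.4) = 1.845×10^-5 K/W
R_outer film = 1/(h_o·A) = 1/(19.1×17.4) = 0.003009 K/W
R_total = 0.007777 K/W;  Q = ΔT/R_total = 30/0.007777 = 3857 W
T_interface = T_inner − Q·ΣR(inner→interface) = 20 − 3860×0.004768

T ≈ 1.61 °C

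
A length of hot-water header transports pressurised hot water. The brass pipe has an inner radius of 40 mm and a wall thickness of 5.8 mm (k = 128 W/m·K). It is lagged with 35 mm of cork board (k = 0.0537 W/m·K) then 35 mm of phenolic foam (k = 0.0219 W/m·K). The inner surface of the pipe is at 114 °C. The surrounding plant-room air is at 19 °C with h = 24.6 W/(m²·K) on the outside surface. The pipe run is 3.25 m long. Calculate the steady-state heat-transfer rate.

Q ≈ 70.9 W

Treating each annulus and film as a series resistance:
R_brass pipe wall = ln(45.8/40)/(2π×128×3.25) = 5.18×10^-5 K/W
R_cork board = ln(80.8/45.8)/(2π×0.0537×3.25) = 0.5177 K/W
R_phenolic foam = ln(115.8/80.8)/(2π×0.0219×3.25) = 0.8047 K/W
R_outer film = 1/(h_o·2πr_oL) = 1/(24.6×2π×0.1158×3.25) = 0.01719 K/W
R_total = 1.34 K/W
Q = ΔT/R_total = 95/1.34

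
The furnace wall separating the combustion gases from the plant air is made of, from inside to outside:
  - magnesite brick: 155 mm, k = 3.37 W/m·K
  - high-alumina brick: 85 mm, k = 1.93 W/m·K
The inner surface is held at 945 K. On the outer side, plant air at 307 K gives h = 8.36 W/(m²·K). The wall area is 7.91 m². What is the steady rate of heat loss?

Using the resistance-network approach (series):
R_magnesite brick = L/(kA) = 0.155/(3.37×7.91) = 0.005815 K/W
R_high-alumina brick = L/(kA) = 0.085/(1.93×7.91) = 0.005568 K/W
R_outer film = 1/(h_o·A) = 1/(8.36×7.91) = 0.01512 K/W
R_total = 0.0265 K/W
Q = ΔT / R_total = 638 / 0.0265

Q ≈ 24100 W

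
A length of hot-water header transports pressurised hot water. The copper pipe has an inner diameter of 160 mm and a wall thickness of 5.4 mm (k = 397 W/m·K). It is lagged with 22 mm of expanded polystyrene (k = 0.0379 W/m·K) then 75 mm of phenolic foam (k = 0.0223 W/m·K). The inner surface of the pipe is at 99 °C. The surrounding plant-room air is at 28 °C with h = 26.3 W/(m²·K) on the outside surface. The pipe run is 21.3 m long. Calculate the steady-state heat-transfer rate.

Q ≈ 317 W

Cylindrical conduction, so R = ln(r₂/r₁)/(2πkL) per layer, in series:
R_copper pipe wall = ln(85.4/80)/(2π×397×21.3) = 1.229×10^-6 K/W
R_expanded polystyrene = ln(107.4/85.4)/(2π×0.0379×21.3) = 0.04519 K/W
R_phenolic foam = ln(182.4/107.4)/(2π×0.0223×21.3) = 0.1775 K/W
R_outer film = 1/(h_o·2πr_oL) = 1/(26.3×2π×0.1824×21.3) = 0.001558 K/W
R_total = 0.2242 K/W
Q = ΔT/R_total = 71/0.2242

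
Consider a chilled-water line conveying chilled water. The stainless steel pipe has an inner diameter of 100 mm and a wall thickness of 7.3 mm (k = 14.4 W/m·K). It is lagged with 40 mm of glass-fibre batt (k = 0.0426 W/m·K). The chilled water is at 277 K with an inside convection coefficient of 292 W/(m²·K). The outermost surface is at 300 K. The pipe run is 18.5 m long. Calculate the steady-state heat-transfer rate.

Cylindrical conduction, so R = ln(r₂/r₁)/(2πkL) per layer, in series:
R_inner film = 1/(h_i·2πr₁L) = 1/(292×2π×0.05×18.5) = 5.892×10^-4 K/W
R_stainless steel pipe wall = ln(57.3/50)/(2π×14.4×18.5) = 8.142×10^-5 K/W
R_glass-fibre batt = ln(97.3/57.3)/(2π×0.0426×18.5) = 0.1069 K/W
R_total = 0.1076 K/W
Q = ΔT/R_total = 23/0.1076

Q ≈ 214 W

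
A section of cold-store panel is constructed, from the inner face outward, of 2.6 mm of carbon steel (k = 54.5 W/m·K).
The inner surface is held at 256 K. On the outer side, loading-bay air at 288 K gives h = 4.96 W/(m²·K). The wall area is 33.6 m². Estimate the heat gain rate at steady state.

Q ≈ 5330 W

Treating each layer as a thermal resistance in series:
R_carbon steel = L/(kA) = 0.0026/(54.5×33.6) = 1.42×10^-6 K/W
R_outer film = 1/(h_o·A) = 1/(4.96×33.6) = 0.006 K/W
R_total = 0.006002 K/W
Q = ΔT / R_total = 32 / 0.006002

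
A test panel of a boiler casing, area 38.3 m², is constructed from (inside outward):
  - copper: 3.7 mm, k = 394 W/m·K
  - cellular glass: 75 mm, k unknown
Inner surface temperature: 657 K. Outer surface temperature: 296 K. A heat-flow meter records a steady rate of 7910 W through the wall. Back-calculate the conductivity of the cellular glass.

Series thermal resistances:
R_copper = L/(kA) = 0.0037/(394×38.3) = 2.452×10^-7 K/W
Sum of known resistances R_other = 2.452×10^-7 K/W
Total R = ΔT/Q = 361/7910 = 0.04564 K/W
R_cellular glass = R_total − R_other = 0.04564 K/W
k = L/(R·A) = 0.075/(0.04564×38.3)

k ≈ 0.0429 W/(m·K)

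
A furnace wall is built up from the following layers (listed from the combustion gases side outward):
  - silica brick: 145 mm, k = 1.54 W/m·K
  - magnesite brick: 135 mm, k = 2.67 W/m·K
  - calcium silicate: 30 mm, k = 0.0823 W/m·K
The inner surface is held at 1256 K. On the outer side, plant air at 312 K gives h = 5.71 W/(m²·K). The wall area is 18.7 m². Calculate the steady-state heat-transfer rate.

Q ≈ 25800 W

Series thermal resistances:
R_silica brick = L/(kA) = 0.145/(1.54×18.7) = 0.005035 K/W
R_magnesite brick = L/(kA) = 0.135/(2.67×18.7) = 0.002704 K/W
R_calcium silicate = L/(kA) = 0.03/(0.0823×18.7) = 0.01949 K/W
R_outer film = 1/(h_o·A) = 1/(5.71×18.7) = 0.009365 K/W
R_total = 0.0366 K/W
Q = ΔT / R_total = 944 / 0.0366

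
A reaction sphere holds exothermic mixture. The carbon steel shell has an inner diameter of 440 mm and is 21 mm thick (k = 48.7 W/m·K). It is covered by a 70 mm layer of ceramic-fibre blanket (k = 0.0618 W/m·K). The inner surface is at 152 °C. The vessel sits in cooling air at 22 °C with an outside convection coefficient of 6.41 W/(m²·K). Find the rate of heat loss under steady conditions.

Q ≈ 97.6 W

Radial (spherical) resistances in series:
R_carbon steel shell = (1/0.22 − 1/0.241)/(4π×48.7) = 6.472×10^-4 K/W
R_ceramic-fibre blanket = (1/0.241 − 1/0.311)/(4π×0.0618) = 1.203 K/W
R_outer film = 1/(h·4πr_o²) = 1/(6.41×4π×0.311²) = 0.1284 K/W
R_total = 1.332 K/W
Q = ΔT/R_total = 130/1.332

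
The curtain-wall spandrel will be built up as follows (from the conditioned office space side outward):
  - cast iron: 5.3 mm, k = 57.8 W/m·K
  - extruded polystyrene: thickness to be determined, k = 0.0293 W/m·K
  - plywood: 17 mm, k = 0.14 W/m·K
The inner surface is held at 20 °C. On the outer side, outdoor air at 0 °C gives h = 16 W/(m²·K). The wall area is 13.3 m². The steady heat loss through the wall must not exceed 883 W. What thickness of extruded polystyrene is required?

L ≈ 3.43 mm

Thermal resistances in series:
R_cast iron = L/(kA) = 0.0053/(57.8×13.3) = 6.894×10^-6 K/W
R_plywood = L/(kA) = 0.017/(0.14×13.3) = 0.00913 K/W
R_outer film = 1/(h_o·A) = 1/(16×13.3) = 0.004699 K/W
Sum of the known resistances R_other = 0.01384 K/W
Required total resistance R_tot = ΔT/Q_allow = 20/883 = 0.02265 K/W
R_extruded polystyrene = R_tot − R_other = 0.008814 K/W
L = R·k·A = 0.008814×0.0293×13.3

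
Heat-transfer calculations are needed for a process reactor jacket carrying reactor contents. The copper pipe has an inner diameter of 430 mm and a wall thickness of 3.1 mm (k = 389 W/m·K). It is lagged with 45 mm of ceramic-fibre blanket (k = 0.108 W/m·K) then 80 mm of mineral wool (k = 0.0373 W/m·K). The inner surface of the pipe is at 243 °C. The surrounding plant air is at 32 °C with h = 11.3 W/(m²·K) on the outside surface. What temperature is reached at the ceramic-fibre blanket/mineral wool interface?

Treating each annulus and film as a series resistance:
R_copper pipe wall = ln(218.1/215)/(2π×389×1) = 5.857×10^-6 K/W
R_ceramic-fibre blanket = ln(263.1/218.1)/(2π×0.108×1) = 0.2764 K/W
R_mineral wool = ln(343.1/263.1)/(2π×0.0373×1) = 1.133 K/W
R_outer film = 1/(h_o·2πr_oL) = 1/(11.3×2π×0.3431×1) = 0.04105 K/W
R_total = 1.45 K/W
Q = ΔT/R_total = 211/1.45
Q = 145 W/m
T_interface = T_inner − Q·ΣR(inner→interface) = 243 − 145×0.2764

T ≈ 203 °C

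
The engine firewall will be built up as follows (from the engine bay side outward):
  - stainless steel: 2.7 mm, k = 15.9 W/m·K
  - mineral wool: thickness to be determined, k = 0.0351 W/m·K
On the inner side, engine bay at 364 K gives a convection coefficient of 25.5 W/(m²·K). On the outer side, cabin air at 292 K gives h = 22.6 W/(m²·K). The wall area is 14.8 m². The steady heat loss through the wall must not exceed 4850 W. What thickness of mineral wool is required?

L ≈ 4.78 mm

Series thermal resistances:
R_inner film = 1/(h_i·A) = 1/(25.5×14.8) = 0.00265 K/W
R_stainless steel = L/(kA) = 0.0027/(15.9×14.8) = 1.147×10^-5 K/W
R_outer film = 1/(h_o·A) = 1/(22.6×14.8) = 0.00299 K/W
Sum of the known resistances R_other = 0.005651 K/W
Required total resistance R_tot = ΔT/Q_allow = 72/4850 = 0.01485 K/W
R_mineral wool = R_tot − R_other = 0.009194 K/W
L = R·k·A = 0.009194×0.0351×14.8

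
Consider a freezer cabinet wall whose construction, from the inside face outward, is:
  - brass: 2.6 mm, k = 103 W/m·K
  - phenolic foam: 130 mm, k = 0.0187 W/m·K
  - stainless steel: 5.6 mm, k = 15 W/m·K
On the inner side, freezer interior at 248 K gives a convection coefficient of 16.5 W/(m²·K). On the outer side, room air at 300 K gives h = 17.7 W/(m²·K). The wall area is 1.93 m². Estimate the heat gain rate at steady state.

Q ≈ 14.2 W

Series thermal resistances:
R_inner film = 1/(h_i·A) = 1/(16.5×1.93) = 0.0314 K/W
R_brass = L/(kA) = 0.0026/(103×1.93) = 1.308×10^-5 K/W
R_phenolic foam = L/(kA) = 0.13/(0.0187×1.93) = 3.602 K/W
R_stainless steel = L/(kA) = 0.0056/(15×1.93) = 1.934×10^-4 K/W
R_outer film = 1/(h_o·A) = 1/(17.7×1.93) = 0.02927 K/W
R_total = 3.663 K/W
Q = ΔT / R_total = 52 / 3.663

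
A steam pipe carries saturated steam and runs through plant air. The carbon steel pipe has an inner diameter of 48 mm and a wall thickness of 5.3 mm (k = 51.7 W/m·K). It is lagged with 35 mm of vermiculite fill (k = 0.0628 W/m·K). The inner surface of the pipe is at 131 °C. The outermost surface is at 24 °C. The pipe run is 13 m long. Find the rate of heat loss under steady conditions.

Q ≈ 698 W

For a radial system each layer contributes R = ln(r_out/r_in)/(2πkL); films add R = 1/(hA).
R_carbon steel pipe wall = ln(29.3/24)/(2π×51.7×13) = 4.725×10^-5 K/W
R_vermiculite fill = ln(64.3/29.3)/(2π×0.0628×13) = 0.1532 K/W
R_total = 0.1533 K/W
Q = ΔT/R_total = 107/0.1533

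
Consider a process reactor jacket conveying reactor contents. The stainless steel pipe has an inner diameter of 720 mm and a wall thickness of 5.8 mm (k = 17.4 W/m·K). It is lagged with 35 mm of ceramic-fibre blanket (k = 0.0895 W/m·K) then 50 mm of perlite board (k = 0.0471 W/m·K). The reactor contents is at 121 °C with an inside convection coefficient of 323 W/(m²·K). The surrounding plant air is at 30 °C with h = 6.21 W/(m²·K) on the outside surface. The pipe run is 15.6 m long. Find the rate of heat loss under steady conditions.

For a radial system each layer contributes R = ln(r_out/r_in)/(2πkL); films add R = 1/(hA).
R_inner film = 1/(h_i·2πr₁L) = 1/(323×2π×0.36×15.6) = 8.774×10^-5 K/W
R_stainless steel pipe wall = ln(365.8/360)/(2π×17.4×15.6) = 9.371×10^-6 K/W
R_ceramic-fibre blanket = ln(400.8/365.8)/(2π×0.0895×15.6) = 0.01042 K/W
R_perlite board = ln(450.8/400.8)/(2π×0.0471×15.6) = 0.02546 K/W
R_outer film = 1/(h_o·2πr_oL) = 1/(6.21×2π×0.4508×15.6) = 0.003644 K/W
R_total = 0.03962 K/W
Q = ΔT/R_total = 91/0.03962

Q ≈ 2300 W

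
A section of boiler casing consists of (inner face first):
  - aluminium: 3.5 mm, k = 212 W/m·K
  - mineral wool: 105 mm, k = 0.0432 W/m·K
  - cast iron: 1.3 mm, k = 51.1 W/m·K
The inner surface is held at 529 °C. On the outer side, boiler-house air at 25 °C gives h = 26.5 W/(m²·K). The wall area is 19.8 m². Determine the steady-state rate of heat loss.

Series thermal resistances:
R_aluminium = L/(kA) = 0.0035/(212×19.8) = 8.338×10^-7 K/W
R_mineral wool = L/(kA) = 0.105/(0.0432×19.8) = 0.1228 K/W
R_cast iron = L/(kA) = 0.0013/(51.1×19.8) = 1.285×10^-6 K/W
R_outer film = 1/(h_o·A) = 1/(26.5×19.8) = 0.001906 K/W
R_total = 0.1247 K/W
Q = ΔT / R_total = 504 / 0.1247

Q ≈ 4040 W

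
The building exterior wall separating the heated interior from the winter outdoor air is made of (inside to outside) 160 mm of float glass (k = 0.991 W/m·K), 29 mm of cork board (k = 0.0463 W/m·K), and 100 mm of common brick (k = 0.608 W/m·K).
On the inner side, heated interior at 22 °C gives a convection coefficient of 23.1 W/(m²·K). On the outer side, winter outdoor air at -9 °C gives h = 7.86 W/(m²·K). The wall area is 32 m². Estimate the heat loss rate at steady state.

Treating each layer as a thermal resistance in series:
R_inner film = 1/(h_i·A) = 1/(23.1×32) = 0.001353 K/W
R_float glass = L/(kA) = 0.16/(0.991×32) = 0.005045 K/W
R_cork board = L/(kA) = 0.029/(0.0463×32) = 0.01957 K/W
R_common brick = L/(kA) = 0.1/(0.608×32) = 0.00514 K/W
R_outer film = 1/(h_o·A) = 1/(7.86×32) = 0.003976 K/W
R_total = 0.03509 K/W
Q = ΔT / R_total = 31 / 0.03509

Q ≈ 884 W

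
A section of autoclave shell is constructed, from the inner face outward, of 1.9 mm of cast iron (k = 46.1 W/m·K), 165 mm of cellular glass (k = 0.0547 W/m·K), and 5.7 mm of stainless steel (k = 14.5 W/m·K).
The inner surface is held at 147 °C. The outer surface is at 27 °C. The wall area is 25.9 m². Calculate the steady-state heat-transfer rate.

Q ≈ 1030 W

Using the resistance-network approach (series):
R_cast iron = L/(kA) = 0.0019/(46.1×25.9) = 1.591×10^-6 K/W
R_cellular glass = L/(kA) = 0.165/(0.0547×25.9) = 0.1165 K/W
R_stainless steel = L/(kA) = 0.0057/(14.5×25.9) = 1.518×10^-5 K/W
R_total = 0.1165 K/W
Q = ΔT / R_total = 120 / 0.1165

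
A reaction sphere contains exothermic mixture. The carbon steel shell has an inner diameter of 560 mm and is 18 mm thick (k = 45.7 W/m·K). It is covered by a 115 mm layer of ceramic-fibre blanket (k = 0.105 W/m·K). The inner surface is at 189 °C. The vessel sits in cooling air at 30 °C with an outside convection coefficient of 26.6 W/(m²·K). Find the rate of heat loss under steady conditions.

For a spherical shell R = (1/r₁ − 1/r₂)/(4πk); film R = 1/(h·4πr²). In series:
R_carbon steel shell = (1/0.28 − 1/0.298)/(4π×45.7) = 3.756×10^-4 K/W
R_ceramic-fibre blanket = (1/0.298 − 1/0.413)/(4π×0.105) = 0.7082 K/W
R_outer film = 1/(h·4πr_o²) = 1/(26.6×4π×0.413²) = 0.01754 K/W
R_total = 0.7261 K/W
Q = ΔT/R_total = 159/0.7261

Q ≈ 219 W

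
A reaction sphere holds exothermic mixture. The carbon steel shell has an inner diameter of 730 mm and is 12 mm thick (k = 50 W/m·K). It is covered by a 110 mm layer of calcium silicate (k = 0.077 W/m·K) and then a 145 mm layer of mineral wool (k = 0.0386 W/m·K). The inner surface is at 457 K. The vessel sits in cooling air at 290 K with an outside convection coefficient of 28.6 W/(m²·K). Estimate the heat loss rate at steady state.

For a spherical shell R = (1/r₁ − 1/r₂)/(4πk); film R = 1/(h·4πr²). In series:
R_carbon steel shell = (1/0.365 − 1/0.377)/(4π×50) = 1.388×10^-4 K/W
R_calcium silicate = (1/0.377 − 1/0.487)/(4π×0.077) = 0.6192 K/W
R_mineral wool = (1/0.487 − 1/0.632)/(4π×0.0386) = 0.9712 K/W
R_outer film = 1/(h·4πr_o²) = 1/(28.6×4π×0.632²) = 0.006966 K/W
R_total = 1.598 K/W
Q = ΔT/R_total = 167/1.598

Q ≈ 105 W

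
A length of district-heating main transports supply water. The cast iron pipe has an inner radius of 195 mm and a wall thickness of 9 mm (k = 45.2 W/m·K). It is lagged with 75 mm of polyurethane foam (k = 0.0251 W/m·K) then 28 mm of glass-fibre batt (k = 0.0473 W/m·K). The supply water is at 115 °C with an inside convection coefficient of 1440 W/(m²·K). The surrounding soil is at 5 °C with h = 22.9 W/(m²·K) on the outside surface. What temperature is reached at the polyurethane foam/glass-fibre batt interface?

T ≈ 21.3 °C

For a radial system each layer contributes R = ln(r_out/r_in)/(2πkL); films add R = 1/(hA).
R_inner film = 1/(h_i·2πr₁L) = 1/(1440×2π×0.195×1) = 5.668×10^-4 K/W
R_cast iron pipe wall = ln(204/195)/(2π×45.2×1) = 1.589×10^-4 K/W
R_polyurethane foam = ln(279/204)/(2π×0.0251×1) = 1.985 K/W
R_glass-fibre batt = ln(307/279)/(2π×0.0473×1) = 0.3218 K/W
R_outer film = 1/(h_o·2πr_oL) = 1/(22.9×2π×0.307×1) = 0.02264 K/W
R_total = 2.33 K/W
Q = ΔT/R_total = 110/2.33
Q = 47.2 W/m
T_interface = T_inner − Q·ΣR(inner→interface) = 115 − 47.2×1.986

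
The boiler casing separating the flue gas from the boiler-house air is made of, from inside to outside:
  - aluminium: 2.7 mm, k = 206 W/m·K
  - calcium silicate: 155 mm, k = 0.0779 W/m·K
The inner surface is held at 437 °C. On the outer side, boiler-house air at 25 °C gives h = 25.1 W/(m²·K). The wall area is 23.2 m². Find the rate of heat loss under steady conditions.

Thermal resistances in series:
R_aluminium = L/(kA) = 0.0027/(206×23.2) = 5.649×10^-7 K/W
R_calcium silicate = L/(kA) = 0.155/(0.0779×23.2) = 0.08576 K/W
R_outer film = 1/(h_o·A) = 1/(25.1×23.2) = 0.001717 K/W
R_total = 0.08748 K/W
Q = ΔT / R_total = 412 / 0.08748

Q ≈ 4710 W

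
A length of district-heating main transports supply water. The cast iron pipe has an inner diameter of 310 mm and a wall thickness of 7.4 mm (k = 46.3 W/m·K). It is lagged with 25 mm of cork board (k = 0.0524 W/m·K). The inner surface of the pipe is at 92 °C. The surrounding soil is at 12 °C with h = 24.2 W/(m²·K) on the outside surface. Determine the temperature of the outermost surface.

Treating each annulus and film as a series resistance:
R_cast iron pipe wall = ln(162.4/155)/(2π×46.3×1) = 1.603×10^-4 K/W
R_cork board = ln(187.4/162.4)/(2π×0.0524×1) = 0.4349 K/W
R_outer film = 1/(h_o·2πr_oL) = 1/(24.2×2π×0.1874×1) = 0.03509 K/W
R_total = 0.4701 K/W
Q = ΔT/R_total = 80/0.4701
Q = 170 W/m
T_interface = T_inner − Q·ΣR(inner→interface) = 92 − 170×0.4351

T ≈ 18 °C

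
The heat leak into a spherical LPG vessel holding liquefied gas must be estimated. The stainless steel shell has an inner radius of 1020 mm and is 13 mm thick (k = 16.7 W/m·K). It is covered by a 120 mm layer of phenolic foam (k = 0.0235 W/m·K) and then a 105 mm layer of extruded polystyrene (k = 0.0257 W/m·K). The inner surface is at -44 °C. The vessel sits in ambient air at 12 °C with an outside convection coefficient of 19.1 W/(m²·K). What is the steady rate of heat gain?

For a spherical shell R = (1/r₁ − 1/r₂)/(4πk); film R = 1/(h·4πr²). In series:
R_stainless steel shell = (1/1.02 − 1/1.033)/(4π×16.7) = 5.879×10^-5 K/W
R_phenolic foam = (1/1.033 − 1/1.153)/(4π×0.0235) = 0.3412 K/W
R_extruded polystyrene = (1/1.153 − 1/1.258)/(4π×0.0257) = 0.2241 K/W
R_outer film = 1/(h·4πr_o²) = 1/(19.1×4π×1.258²) = 0.002633 K/W
R_total = 0.568 K/W
Q = ΔT/R_total = 56/0.568

Q ≈ 98.6 W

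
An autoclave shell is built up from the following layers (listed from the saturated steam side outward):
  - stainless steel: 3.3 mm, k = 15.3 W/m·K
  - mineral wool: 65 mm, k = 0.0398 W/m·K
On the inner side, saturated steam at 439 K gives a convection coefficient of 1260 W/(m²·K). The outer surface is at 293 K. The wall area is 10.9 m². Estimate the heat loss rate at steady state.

Q ≈ 974 W

Series thermal resistances:
R_inner film = 1/(h_i·A) = 1/(1260×10.9) = 7.281×10^-5 K/W
R_stainless steel = L/(kA) = 0.0033/(15.3×10.9) = 1.979×10^-5 K/W
R_mineral wool = L/(kA) = 0.065/(0.0398×10.9) = 0.1498 K/W
R_total = 0.1499 K/W
Q = ΔT / R_total = 146 / 0.1499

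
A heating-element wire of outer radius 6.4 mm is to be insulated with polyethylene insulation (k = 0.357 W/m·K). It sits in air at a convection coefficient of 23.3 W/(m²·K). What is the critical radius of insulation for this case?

For a cylinder r_cr = k/h = 0.357/23.3
r_cr = 15.3 mm; since the bare radius (6.4 mm) is below r_cr, adding a thin layer of insulation will *increase* heat loss.

r_cr ≈ 15.3 mm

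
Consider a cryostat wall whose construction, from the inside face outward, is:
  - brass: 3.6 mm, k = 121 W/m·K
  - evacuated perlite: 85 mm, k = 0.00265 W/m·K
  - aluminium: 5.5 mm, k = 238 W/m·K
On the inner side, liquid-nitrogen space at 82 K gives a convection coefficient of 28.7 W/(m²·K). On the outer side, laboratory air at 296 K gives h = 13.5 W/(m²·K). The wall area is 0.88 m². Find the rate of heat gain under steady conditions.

Treating each layer as a thermal resistance in series:
R_inner film = 1/(h_i·A) = 1/(28.7×0.88) = 0.03959 K/W
R_brass = L/(kA) = 0.0036/(121×0.88) = 3.381×10^-5 K/W
R_evacuated perlite = L/(kA) = 0.085/(0.00265×0.88) = 36.45 K/W
R_aluminium = L/(kA) = 0.0055/(238×0.88) = 2.626×10^-5 K/W
R_outer film = 1/(h_o·A) = 1/(13.5×0.88) = 0.08418 K/W
R_total = 36.57 K/W
Q = ΔT / R_total = 214 / 36.57

Q ≈ 5.85 W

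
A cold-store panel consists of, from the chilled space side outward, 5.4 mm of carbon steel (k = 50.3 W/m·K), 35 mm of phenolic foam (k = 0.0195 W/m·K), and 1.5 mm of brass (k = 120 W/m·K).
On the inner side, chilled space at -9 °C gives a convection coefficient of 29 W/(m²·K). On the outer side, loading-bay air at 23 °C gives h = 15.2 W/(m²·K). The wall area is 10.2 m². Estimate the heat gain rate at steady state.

Model the wall as resistances in series:
R_inner film = 1/(h_i·A) = 1/(29×10.2) = 0.003381 K/W
R_carbon steel = L/(kA) = 0.0054/(50.3×10.2) = 1.053×10^-5 K/W
R_phenolic foam = L/(kA) = 0.035/(0.0195×10.2) = 0.176 K/W
R_brass = L/(kA) = 0.0015/(120×10.2) = 1.225×10^-6 K/W
R_outer film = 1/(h_o·A) = 1/(15.2×10.2) = 0.00645 K/W
R_total = 0.1858 K/W
Q = ΔT / R_total = 32 / 0.1858

Q ≈ 172 W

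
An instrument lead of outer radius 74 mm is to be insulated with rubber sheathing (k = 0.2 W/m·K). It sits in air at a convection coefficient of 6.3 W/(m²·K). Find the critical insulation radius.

For a cylinder r_cr = k/h = 0.2/6.3
r_cr = 31.7 mm; since the bare radius (74 mm) is above r_cr, any added insulation will reduce heat loss.

r_cr ≈ 31.7 mm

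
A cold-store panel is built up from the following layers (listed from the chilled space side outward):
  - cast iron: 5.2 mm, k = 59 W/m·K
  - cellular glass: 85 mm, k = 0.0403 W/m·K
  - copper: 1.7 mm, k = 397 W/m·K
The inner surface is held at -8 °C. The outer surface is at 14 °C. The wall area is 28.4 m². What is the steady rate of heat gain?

Model the wall as resistances in series:
R_cast iron = L/(kA) = 0.0052/(59×28.4) = 3.103×10^-6 K/W
R_cellular glass = L/(kA) = 0.085/(0.0403×28.4) = 0.07427 K/W
R_copper = L/(kA) = 0.0017/(397×28.4) = 1.508×10^-7 K/W
R_total = 0.07427 K/W
Q = ΔT / R_total = 22 / 0.07427

Q ≈ 296 W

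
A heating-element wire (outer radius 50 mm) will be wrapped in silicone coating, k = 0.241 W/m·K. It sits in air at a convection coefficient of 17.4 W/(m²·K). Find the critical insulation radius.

r_cr ≈ 13.9 mm

For a cylinder r_cr = k/h = 0.241/17.4
r_cr = 13.9 mm; since the bare radius (50 mm) is above r_cr, any added insulation will reduce heat loss.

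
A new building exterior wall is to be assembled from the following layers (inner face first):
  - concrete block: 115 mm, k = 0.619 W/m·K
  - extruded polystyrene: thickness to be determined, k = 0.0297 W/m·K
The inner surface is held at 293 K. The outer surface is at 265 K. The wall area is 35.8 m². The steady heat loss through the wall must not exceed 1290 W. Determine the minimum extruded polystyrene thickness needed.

L ≈ 17.6 mm

Treating each layer as a thermal resistance in series:
R_concrete block = L/(kA) = 0.115/(0.619×35.8) = 0.005189 K/W
Sum of the known resistances R_other = 0.005189 K/W
Required total resistance R_tot = ΔT/Q_allow = 28/1290 = 0.02171 K/W
R_extruded polystyrene = R_tot − R_other = 0.01652 K/W
L = R·k·A = 0.01652×0.0297×35.8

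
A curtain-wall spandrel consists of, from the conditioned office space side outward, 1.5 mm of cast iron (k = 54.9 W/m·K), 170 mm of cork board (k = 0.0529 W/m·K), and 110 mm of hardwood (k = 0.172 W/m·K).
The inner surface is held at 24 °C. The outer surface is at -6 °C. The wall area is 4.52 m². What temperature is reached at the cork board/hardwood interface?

Series thermal resistances:
R_cast iron = L/(kA) = 0.0015/(54.9×4.52) = 6.045×10^-6 K/W
R_cork board = L/(kA) = 0.17/(0.0529×4.52) = 0.711 K/W
R_hardwood = L/(kA) = 0.11/(0.172×4.52) = 0.1415 K/W
R_total = 0.8525 K/W;  Q = ΔT/R_total = 30/0.8525 = 35.19 W
T_interface = T_inner − Q·ΣR(inner→interface) = 24 − 35.2×0.711

T ≈ -1.02 °C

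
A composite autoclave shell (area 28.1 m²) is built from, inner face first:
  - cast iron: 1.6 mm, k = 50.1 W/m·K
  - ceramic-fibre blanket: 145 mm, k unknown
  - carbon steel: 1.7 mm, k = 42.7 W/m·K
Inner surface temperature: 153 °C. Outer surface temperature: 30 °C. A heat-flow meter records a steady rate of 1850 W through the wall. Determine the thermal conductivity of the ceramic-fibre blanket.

k ≈ 0.0776 W/(m·K)

Thermal resistances in series:
R_cast iron = L/(kA) = 0.0016/(50.1×28.1) = 1.137×10^-6 K/W
R_carbon steel = L/(kA) = 0.0017/(42.7×28.1) = 1.417×10^-6 K/W
Sum of known resistances R_other = 2.553×10^-6 K/W
Total R = ΔT/Q = 123/1850 = 0.06649 K/W
R_ceramic-fibre blanket = R_total − R_other = 0.06648 K/W
k = L/(R·A) = 0.145/(0.06648×28.1)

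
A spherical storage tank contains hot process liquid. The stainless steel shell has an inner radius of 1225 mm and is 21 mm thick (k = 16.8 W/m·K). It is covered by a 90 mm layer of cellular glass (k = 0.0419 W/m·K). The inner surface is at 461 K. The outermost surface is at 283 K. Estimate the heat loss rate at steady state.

Q ≈ 1730 W

Each spherical layer contributes R = (1/r_i − 1/r_o)/(4πk):
R_stainless steel shell = (1/1.225 − 1/1.246)/(4π×16.8) = 6.517×10^-5 K/W
R_cellular glass = (1/1.246 − 1/1.336)/(4π×0.0419) = 0.1027 K/W
R_total = 0.1027 K/W
Q = ΔT/R_total = 178/0.1027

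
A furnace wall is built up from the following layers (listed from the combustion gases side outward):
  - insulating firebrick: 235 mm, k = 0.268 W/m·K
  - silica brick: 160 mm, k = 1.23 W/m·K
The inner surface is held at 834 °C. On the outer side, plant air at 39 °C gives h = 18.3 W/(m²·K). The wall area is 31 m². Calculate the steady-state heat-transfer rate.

Q ≈ 23200 W

Model the wall as resistances in series:
R_insulating firebrick = L/(kA) = 0.235/(0.268×31) = 0.02829 K/W
R_silica brick = L/(kA) = 0.16/(1.23×31) = 0.004196 K/W
R_outer film = 1/(h_o·A) = 1/(18.3×31) = 0.001763 K/W
R_total = 0.03424 K/W
Q = ΔT / R_total = 795 / 0.03424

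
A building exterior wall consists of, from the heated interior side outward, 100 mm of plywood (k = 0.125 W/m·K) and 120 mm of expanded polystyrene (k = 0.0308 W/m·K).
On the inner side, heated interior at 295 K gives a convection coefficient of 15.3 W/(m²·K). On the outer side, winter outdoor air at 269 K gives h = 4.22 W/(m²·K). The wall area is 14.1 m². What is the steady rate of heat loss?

Q ≈ 73.3 W

Treating each layer as a thermal resistance in series:
R_inner film = 1/(h_i·A) = 1/(15.3×14.1) = 0.004635 K/W
R_plywood = L/(kA) = 0.1/(0.125×14.1) = 0.05674 K/W
R_expanded polystyrene = L/(kA) = 0.12/(0.0308×14.1) = 0.2763 K/W
R_outer film = 1/(h_o·A) = 1/(4.22×14.1) = 0.01681 K/W
R_total = 0.3545 K/W
Q = ΔT / R_total = 26 / 0.3545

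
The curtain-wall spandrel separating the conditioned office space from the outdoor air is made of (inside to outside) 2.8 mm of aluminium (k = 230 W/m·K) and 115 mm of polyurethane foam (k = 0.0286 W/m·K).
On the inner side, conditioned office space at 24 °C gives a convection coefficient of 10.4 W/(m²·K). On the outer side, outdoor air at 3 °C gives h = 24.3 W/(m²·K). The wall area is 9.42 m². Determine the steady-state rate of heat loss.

Treating each layer as a thermal resistance in series:
R_inner film = 1/(h_i·A) = 1/(10.4×9.42) = 0.01021 K/W
R_aluminium = L/(kA) = 0.0028/(230×9.42) = 1.292×10^-6 K/W
R_polyurethane foam = L/(kA) = 0.115/(0.0286×9.42) = 0.4269 K/W
R_outer film = 1/(h_o·A) = 1/(24.3×9.42) = 0.004369 K/W
R_total = 0.4414 K/W
Q = ΔT / R_total = 21 / 0.4414

Q ≈ 47.6 W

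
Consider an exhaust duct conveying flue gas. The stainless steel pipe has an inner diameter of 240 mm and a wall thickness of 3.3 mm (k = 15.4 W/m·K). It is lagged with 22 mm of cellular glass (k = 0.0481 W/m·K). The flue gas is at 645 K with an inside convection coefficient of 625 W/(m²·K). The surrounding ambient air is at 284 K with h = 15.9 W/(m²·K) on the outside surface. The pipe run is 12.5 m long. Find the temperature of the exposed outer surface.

Radial resistances (cylindrical: R_cond = ln(r_o/r_i)/(2πkL), R_conv = 1/(h·2πrL)):
R_inner film = 1/(h_i·2πr₁L) = 1/(625×2π×0.12×12.5) = 1.698×10^-4 K/W
R_stainless steel pipe wall = ln(123.3/120)/(2π×15.4×12.5) = 2.243×10^-5 K/W
R_cellular glass = ln(145.3/123.3)/(2π×0.0481×12.5) = 0.04346 K/W
R_outer film = 1/(h_o·2πr_oL) = 1/(15.9×2π×0.1453×12.5) = 0.005511 K/W
R_total = 0.04916 K/W
Q = ΔT/R_total = 361/0.04916
Q = 7340 W
T_interface = T_inner − Q·ΣR(inner→interface) = 645 − 7340×0.04365

T ≈ 324 K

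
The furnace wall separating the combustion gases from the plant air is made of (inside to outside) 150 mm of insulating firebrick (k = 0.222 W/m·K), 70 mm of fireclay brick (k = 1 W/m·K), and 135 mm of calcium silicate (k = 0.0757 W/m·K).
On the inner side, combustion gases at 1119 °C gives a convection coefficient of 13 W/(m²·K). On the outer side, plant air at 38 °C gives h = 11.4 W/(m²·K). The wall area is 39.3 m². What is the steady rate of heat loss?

Q ≈ 15800 W

Model the wall as resistances in series:
R_inner film = 1/(h_i·A) = 1/(13×39.3) = 0.001957 K/W
R_insulating firebrick = L/(kA) = 0.15/(0.222×39.3) = 0.01719 K/W
R_fireclay brick = L/(kA) = 0.07/(1×39.3) = 0.001781 K/W
R_calcium silicate = L/(kA) = 0.135/(0.0757×39.3) = 0.04538 K/W
R_outer film = 1/(h_o·A) = 1/(11.4×39.3) = 0.002232 K/W
R_total = 0.06854 K/W
Q = ΔT / R_total = 1081 / 0.06854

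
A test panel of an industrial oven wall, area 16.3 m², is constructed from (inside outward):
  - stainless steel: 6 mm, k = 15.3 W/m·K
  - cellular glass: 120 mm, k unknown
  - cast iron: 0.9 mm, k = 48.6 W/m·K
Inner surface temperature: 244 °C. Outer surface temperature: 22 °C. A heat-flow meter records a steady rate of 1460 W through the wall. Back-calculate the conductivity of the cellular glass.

k ≈ 0.0484 W/(m·K)

Thermal resistances in series:
R_stainless steel = L/(kA) = 0.006/(15.3×16.3) = 2.406×10^-5 K/W
R_cast iron = L/(kA) = 0.0009/(48.6×16.3) = 1.136×10^-6 K/W
Sum of known resistances R_other = 2.519×10^-5 K/W
Total R = ΔT/Q = 222/1460 = 0.1521 K/W
R_cellular glass = R_total − R_other = 0.152 K/W
k = L/(R·A) = 0.12/(0.152×16.3)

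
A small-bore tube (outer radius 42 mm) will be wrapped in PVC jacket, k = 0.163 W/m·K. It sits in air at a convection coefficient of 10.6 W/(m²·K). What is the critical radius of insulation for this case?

r_cr ≈ 15.4 mm

For a cylinder r_cr = k/h = 0.163/10.6
r_cr = 15.4 mm; since the bare radius (42 mm) is above r_cr, any added insulation will reduce heat loss.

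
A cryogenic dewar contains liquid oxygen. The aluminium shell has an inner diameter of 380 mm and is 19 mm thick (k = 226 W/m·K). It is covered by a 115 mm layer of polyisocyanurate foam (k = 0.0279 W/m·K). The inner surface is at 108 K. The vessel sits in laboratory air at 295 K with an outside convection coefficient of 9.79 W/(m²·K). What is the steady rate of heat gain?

Each spherical layer contributes R = (1/r_i − 1/r_o)/(4πk):
R_aluminium shell = (1/0.19 − 1/0.209)/(4π×226) = 1.685×10^-4 K/W
R_polyisocyanurate foam = (1/0.209 − 1/0.324)/(4π×0.0279) = 4.844 K/W
R_outer film = 1/(h·4πr_o²) = 1/(9.79×4π×0.324²) = 0.07743 K/W
R_total = 4.921 K/W
Q = ΔT/R_total = 187/4.921

Q ≈ 38 W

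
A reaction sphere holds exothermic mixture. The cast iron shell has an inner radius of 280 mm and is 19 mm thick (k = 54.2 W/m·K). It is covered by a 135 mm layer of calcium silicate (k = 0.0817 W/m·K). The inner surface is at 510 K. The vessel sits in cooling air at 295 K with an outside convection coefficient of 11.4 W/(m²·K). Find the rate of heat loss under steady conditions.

Each spherical layer contributes R = (1/r_i − 1/r_o)/(4πk):
R_cast iron shell = (1/0.28 − 1/0.299)/(4π×54.2) = 3.332×10^-4 K/W
R_calcium silicate = (1/0.299 − 1/0.434)/(4π×0.0817) = 1.013 K/W
R_outer film = 1/(h·4πr_o²) = 1/(11.4×4π×0.434²) = 0.03706 K/W
R_total = 1.051 K/W
Q = ΔT/R_total = 215/1.051

Q ≈ 205 W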